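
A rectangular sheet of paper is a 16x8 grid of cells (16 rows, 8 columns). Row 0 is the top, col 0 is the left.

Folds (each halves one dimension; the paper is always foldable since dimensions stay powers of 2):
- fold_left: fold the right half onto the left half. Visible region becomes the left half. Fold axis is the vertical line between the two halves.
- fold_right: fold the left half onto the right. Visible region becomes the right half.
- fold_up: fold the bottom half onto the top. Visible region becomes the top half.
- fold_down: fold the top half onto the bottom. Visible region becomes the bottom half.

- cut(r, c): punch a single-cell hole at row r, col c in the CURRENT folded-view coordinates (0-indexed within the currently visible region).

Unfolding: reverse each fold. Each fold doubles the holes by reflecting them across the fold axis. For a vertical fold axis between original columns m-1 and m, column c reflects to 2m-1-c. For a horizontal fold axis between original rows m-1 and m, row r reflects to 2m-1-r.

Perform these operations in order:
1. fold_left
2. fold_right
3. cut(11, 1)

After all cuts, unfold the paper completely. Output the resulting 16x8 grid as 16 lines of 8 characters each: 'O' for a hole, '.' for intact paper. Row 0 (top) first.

Answer: ........
........
........
........
........
........
........
........
........
........
........
O..OO..O
........
........
........
........

Derivation:
Op 1 fold_left: fold axis v@4; visible region now rows[0,16) x cols[0,4) = 16x4
Op 2 fold_right: fold axis v@2; visible region now rows[0,16) x cols[2,4) = 16x2
Op 3 cut(11, 1): punch at orig (11,3); cuts so far [(11, 3)]; region rows[0,16) x cols[2,4) = 16x2
Unfold 1 (reflect across v@2): 2 holes -> [(11, 0), (11, 3)]
Unfold 2 (reflect across v@4): 4 holes -> [(11, 0), (11, 3), (11, 4), (11, 7)]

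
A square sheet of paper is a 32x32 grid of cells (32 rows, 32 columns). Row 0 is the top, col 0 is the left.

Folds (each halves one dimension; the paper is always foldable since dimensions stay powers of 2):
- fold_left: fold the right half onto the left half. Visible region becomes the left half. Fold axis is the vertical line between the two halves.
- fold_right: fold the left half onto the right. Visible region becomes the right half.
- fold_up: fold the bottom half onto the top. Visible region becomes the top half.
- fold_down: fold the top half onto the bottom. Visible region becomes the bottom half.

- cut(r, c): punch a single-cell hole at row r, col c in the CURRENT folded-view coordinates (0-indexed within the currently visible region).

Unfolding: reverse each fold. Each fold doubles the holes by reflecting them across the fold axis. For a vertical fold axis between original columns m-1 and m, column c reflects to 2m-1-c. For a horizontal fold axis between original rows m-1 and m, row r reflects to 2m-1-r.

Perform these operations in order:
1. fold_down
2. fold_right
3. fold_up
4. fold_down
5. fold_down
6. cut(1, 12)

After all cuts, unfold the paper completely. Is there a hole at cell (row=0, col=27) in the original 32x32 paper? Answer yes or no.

Op 1 fold_down: fold axis h@16; visible region now rows[16,32) x cols[0,32) = 16x32
Op 2 fold_right: fold axis v@16; visible region now rows[16,32) x cols[16,32) = 16x16
Op 3 fold_up: fold axis h@24; visible region now rows[16,24) x cols[16,32) = 8x16
Op 4 fold_down: fold axis h@20; visible region now rows[20,24) x cols[16,32) = 4x16
Op 5 fold_down: fold axis h@22; visible region now rows[22,24) x cols[16,32) = 2x16
Op 6 cut(1, 12): punch at orig (23,28); cuts so far [(23, 28)]; region rows[22,24) x cols[16,32) = 2x16
Unfold 1 (reflect across h@22): 2 holes -> [(20, 28), (23, 28)]
Unfold 2 (reflect across h@20): 4 holes -> [(16, 28), (19, 28), (20, 28), (23, 28)]
Unfold 3 (reflect across h@24): 8 holes -> [(16, 28), (19, 28), (20, 28), (23, 28), (24, 28), (27, 28), (28, 28), (31, 28)]
Unfold 4 (reflect across v@16): 16 holes -> [(16, 3), (16, 28), (19, 3), (19, 28), (20, 3), (20, 28), (23, 3), (23, 28), (24, 3), (24, 28), (27, 3), (27, 28), (28, 3), (28, 28), (31, 3), (31, 28)]
Unfold 5 (reflect across h@16): 32 holes -> [(0, 3), (0, 28), (3, 3), (3, 28), (4, 3), (4, 28), (7, 3), (7, 28), (8, 3), (8, 28), (11, 3), (11, 28), (12, 3), (12, 28), (15, 3), (15, 28), (16, 3), (16, 28), (19, 3), (19, 28), (20, 3), (20, 28), (23, 3), (23, 28), (24, 3), (24, 28), (27, 3), (27, 28), (28, 3), (28, 28), (31, 3), (31, 28)]
Holes: [(0, 3), (0, 28), (3, 3), (3, 28), (4, 3), (4, 28), (7, 3), (7, 28), (8, 3), (8, 28), (11, 3), (11, 28), (12, 3), (12, 28), (15, 3), (15, 28), (16, 3), (16, 28), (19, 3), (19, 28), (20, 3), (20, 28), (23, 3), (23, 28), (24, 3), (24, 28), (27, 3), (27, 28), (28, 3), (28, 28), (31, 3), (31, 28)]

Answer: no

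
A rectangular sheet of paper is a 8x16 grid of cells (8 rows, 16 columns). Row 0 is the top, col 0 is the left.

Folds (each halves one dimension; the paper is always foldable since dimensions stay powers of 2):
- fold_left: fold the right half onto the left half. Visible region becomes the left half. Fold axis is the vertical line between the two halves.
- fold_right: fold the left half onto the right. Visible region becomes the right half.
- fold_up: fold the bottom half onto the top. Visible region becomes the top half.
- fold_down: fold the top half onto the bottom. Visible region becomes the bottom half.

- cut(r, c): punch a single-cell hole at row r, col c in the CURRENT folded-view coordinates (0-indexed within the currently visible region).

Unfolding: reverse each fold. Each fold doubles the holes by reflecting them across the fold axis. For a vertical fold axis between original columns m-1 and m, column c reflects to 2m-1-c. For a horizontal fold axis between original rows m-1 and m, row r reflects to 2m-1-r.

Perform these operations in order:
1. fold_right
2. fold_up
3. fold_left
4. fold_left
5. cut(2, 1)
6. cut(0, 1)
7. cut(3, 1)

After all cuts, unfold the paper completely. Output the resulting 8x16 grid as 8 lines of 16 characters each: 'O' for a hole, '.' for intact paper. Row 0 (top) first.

Answer: .OO..OO..OO..OO.
................
.OO..OO..OO..OO.
.OO..OO..OO..OO.
.OO..OO..OO..OO.
.OO..OO..OO..OO.
................
.OO..OO..OO..OO.

Derivation:
Op 1 fold_right: fold axis v@8; visible region now rows[0,8) x cols[8,16) = 8x8
Op 2 fold_up: fold axis h@4; visible region now rows[0,4) x cols[8,16) = 4x8
Op 3 fold_left: fold axis v@12; visible region now rows[0,4) x cols[8,12) = 4x4
Op 4 fold_left: fold axis v@10; visible region now rows[0,4) x cols[8,10) = 4x2
Op 5 cut(2, 1): punch at orig (2,9); cuts so far [(2, 9)]; region rows[0,4) x cols[8,10) = 4x2
Op 6 cut(0, 1): punch at orig (0,9); cuts so far [(0, 9), (2, 9)]; region rows[0,4) x cols[8,10) = 4x2
Op 7 cut(3, 1): punch at orig (3,9); cuts so far [(0, 9), (2, 9), (3, 9)]; region rows[0,4) x cols[8,10) = 4x2
Unfold 1 (reflect across v@10): 6 holes -> [(0, 9), (0, 10), (2, 9), (2, 10), (3, 9), (3, 10)]
Unfold 2 (reflect across v@12): 12 holes -> [(0, 9), (0, 10), (0, 13), (0, 14), (2, 9), (2, 10), (2, 13), (2, 14), (3, 9), (3, 10), (3, 13), (3, 14)]
Unfold 3 (reflect across h@4): 24 holes -> [(0, 9), (0, 10), (0, 13), (0, 14), (2, 9), (2, 10), (2, 13), (2, 14), (3, 9), (3, 10), (3, 13), (3, 14), (4, 9), (4, 10), (4, 13), (4, 14), (5, 9), (5, 10), (5, 13), (5, 14), (7, 9), (7, 10), (7, 13), (7, 14)]
Unfold 4 (reflect across v@8): 48 holes -> [(0, 1), (0, 2), (0, 5), (0, 6), (0, 9), (0, 10), (0, 13), (0, 14), (2, 1), (2, 2), (2, 5), (2, 6), (2, 9), (2, 10), (2, 13), (2, 14), (3, 1), (3, 2), (3, 5), (3, 6), (3, 9), (3, 10), (3, 13), (3, 14), (4, 1), (4, 2), (4, 5), (4, 6), (4, 9), (4, 10), (4, 13), (4, 14), (5, 1), (5, 2), (5, 5), (5, 6), (5, 9), (5, 10), (5, 13), (5, 14), (7, 1), (7, 2), (7, 5), (7, 6), (7, 9), (7, 10), (7, 13), (7, 14)]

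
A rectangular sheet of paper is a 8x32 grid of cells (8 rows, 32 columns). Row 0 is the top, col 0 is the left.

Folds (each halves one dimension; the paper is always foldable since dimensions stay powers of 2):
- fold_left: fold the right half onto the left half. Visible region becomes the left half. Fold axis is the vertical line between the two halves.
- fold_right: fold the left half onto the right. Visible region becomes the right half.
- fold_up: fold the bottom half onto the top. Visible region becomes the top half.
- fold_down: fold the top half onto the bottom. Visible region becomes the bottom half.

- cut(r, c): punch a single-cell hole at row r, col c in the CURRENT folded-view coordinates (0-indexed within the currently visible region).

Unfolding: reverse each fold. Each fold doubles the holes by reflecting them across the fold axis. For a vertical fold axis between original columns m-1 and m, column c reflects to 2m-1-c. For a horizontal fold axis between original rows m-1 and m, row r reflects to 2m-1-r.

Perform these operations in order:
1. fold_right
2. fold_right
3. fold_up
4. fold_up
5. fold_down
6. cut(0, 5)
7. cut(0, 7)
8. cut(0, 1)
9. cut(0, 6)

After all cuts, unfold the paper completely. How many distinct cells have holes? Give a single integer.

Op 1 fold_right: fold axis v@16; visible region now rows[0,8) x cols[16,32) = 8x16
Op 2 fold_right: fold axis v@24; visible region now rows[0,8) x cols[24,32) = 8x8
Op 3 fold_up: fold axis h@4; visible region now rows[0,4) x cols[24,32) = 4x8
Op 4 fold_up: fold axis h@2; visible region now rows[0,2) x cols[24,32) = 2x8
Op 5 fold_down: fold axis h@1; visible region now rows[1,2) x cols[24,32) = 1x8
Op 6 cut(0, 5): punch at orig (1,29); cuts so far [(1, 29)]; region rows[1,2) x cols[24,32) = 1x8
Op 7 cut(0, 7): punch at orig (1,31); cuts so far [(1, 29), (1, 31)]; region rows[1,2) x cols[24,32) = 1x8
Op 8 cut(0, 1): punch at orig (1,25); cuts so far [(1, 25), (1, 29), (1, 31)]; region rows[1,2) x cols[24,32) = 1x8
Op 9 cut(0, 6): punch at orig (1,30); cuts so far [(1, 25), (1, 29), (1, 30), (1, 31)]; region rows[1,2) x cols[24,32) = 1x8
Unfold 1 (reflect across h@1): 8 holes -> [(0, 25), (0, 29), (0, 30), (0, 31), (1, 25), (1, 29), (1, 30), (1, 31)]
Unfold 2 (reflect across h@2): 16 holes -> [(0, 25), (0, 29), (0, 30), (0, 31), (1, 25), (1, 29), (1, 30), (1, 31), (2, 25), (2, 29), (2, 30), (2, 31), (3, 25), (3, 29), (3, 30), (3, 31)]
Unfold 3 (reflect across h@4): 32 holes -> [(0, 25), (0, 29), (0, 30), (0, 31), (1, 25), (1, 29), (1, 30), (1, 31), (2, 25), (2, 29), (2, 30), (2, 31), (3, 25), (3, 29), (3, 30), (3, 31), (4, 25), (4, 29), (4, 30), (4, 31), (5, 25), (5, 29), (5, 30), (5, 31), (6, 25), (6, 29), (6, 30), (6, 31), (7, 25), (7, 29), (7, 30), (7, 31)]
Unfold 4 (reflect across v@24): 64 holes -> [(0, 16), (0, 17), (0, 18), (0, 22), (0, 25), (0, 29), (0, 30), (0, 31), (1, 16), (1, 17), (1, 18), (1, 22), (1, 25), (1, 29), (1, 30), (1, 31), (2, 16), (2, 17), (2, 18), (2, 22), (2, 25), (2, 29), (2, 30), (2, 31), (3, 16), (3, 17), (3, 18), (3, 22), (3, 25), (3, 29), (3, 30), (3, 31), (4, 16), (4, 17), (4, 18), (4, 22), (4, 25), (4, 29), (4, 30), (4, 31), (5, 16), (5, 17), (5, 18), (5, 22), (5, 25), (5, 29), (5, 30), (5, 31), (6, 16), (6, 17), (6, 18), (6, 22), (6, 25), (6, 29), (6, 30), (6, 31), (7, 16), (7, 17), (7, 18), (7, 22), (7, 25), (7, 29), (7, 30), (7, 31)]
Unfold 5 (reflect across v@16): 128 holes -> [(0, 0), (0, 1), (0, 2), (0, 6), (0, 9), (0, 13), (0, 14), (0, 15), (0, 16), (0, 17), (0, 18), (0, 22), (0, 25), (0, 29), (0, 30), (0, 31), (1, 0), (1, 1), (1, 2), (1, 6), (1, 9), (1, 13), (1, 14), (1, 15), (1, 16), (1, 17), (1, 18), (1, 22), (1, 25), (1, 29), (1, 30), (1, 31), (2, 0), (2, 1), (2, 2), (2, 6), (2, 9), (2, 13), (2, 14), (2, 15), (2, 16), (2, 17), (2, 18), (2, 22), (2, 25), (2, 29), (2, 30), (2, 31), (3, 0), (3, 1), (3, 2), (3, 6), (3, 9), (3, 13), (3, 14), (3, 15), (3, 16), (3, 17), (3, 18), (3, 22), (3, 25), (3, 29), (3, 30), (3, 31), (4, 0), (4, 1), (4, 2), (4, 6), (4, 9), (4, 13), (4, 14), (4, 15), (4, 16), (4, 17), (4, 18), (4, 22), (4, 25), (4, 29), (4, 30), (4, 31), (5, 0), (5, 1), (5, 2), (5, 6), (5, 9), (5, 13), (5, 14), (5, 15), (5, 16), (5, 17), (5, 18), (5, 22), (5, 25), (5, 29), (5, 30), (5, 31), (6, 0), (6, 1), (6, 2), (6, 6), (6, 9), (6, 13), (6, 14), (6, 15), (6, 16), (6, 17), (6, 18), (6, 22), (6, 25), (6, 29), (6, 30), (6, 31), (7, 0), (7, 1), (7, 2), (7, 6), (7, 9), (7, 13), (7, 14), (7, 15), (7, 16), (7, 17), (7, 18), (7, 22), (7, 25), (7, 29), (7, 30), (7, 31)]

Answer: 128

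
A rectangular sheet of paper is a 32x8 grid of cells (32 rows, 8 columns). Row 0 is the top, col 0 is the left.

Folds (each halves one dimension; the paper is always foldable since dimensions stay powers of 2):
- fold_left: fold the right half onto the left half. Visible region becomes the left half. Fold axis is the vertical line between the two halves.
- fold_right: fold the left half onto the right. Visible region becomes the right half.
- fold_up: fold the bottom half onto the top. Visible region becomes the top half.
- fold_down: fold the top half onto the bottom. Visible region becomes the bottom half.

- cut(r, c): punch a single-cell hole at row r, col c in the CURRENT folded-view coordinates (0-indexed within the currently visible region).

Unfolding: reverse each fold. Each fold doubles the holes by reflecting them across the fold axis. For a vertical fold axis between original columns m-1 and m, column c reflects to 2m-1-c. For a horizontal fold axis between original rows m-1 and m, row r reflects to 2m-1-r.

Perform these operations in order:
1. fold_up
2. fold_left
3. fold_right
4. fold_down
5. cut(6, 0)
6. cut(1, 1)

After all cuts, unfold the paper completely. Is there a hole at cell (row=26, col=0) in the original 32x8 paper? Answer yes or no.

Answer: no

Derivation:
Op 1 fold_up: fold axis h@16; visible region now rows[0,16) x cols[0,8) = 16x8
Op 2 fold_left: fold axis v@4; visible region now rows[0,16) x cols[0,4) = 16x4
Op 3 fold_right: fold axis v@2; visible region now rows[0,16) x cols[2,4) = 16x2
Op 4 fold_down: fold axis h@8; visible region now rows[8,16) x cols[2,4) = 8x2
Op 5 cut(6, 0): punch at orig (14,2); cuts so far [(14, 2)]; region rows[8,16) x cols[2,4) = 8x2
Op 6 cut(1, 1): punch at orig (9,3); cuts so far [(9, 3), (14, 2)]; region rows[8,16) x cols[2,4) = 8x2
Unfold 1 (reflect across h@8): 4 holes -> [(1, 2), (6, 3), (9, 3), (14, 2)]
Unfold 2 (reflect across v@2): 8 holes -> [(1, 1), (1, 2), (6, 0), (6, 3), (9, 0), (9, 3), (14, 1), (14, 2)]
Unfold 3 (reflect across v@4): 16 holes -> [(1, 1), (1, 2), (1, 5), (1, 6), (6, 0), (6, 3), (6, 4), (6, 7), (9, 0), (9, 3), (9, 4), (9, 7), (14, 1), (14, 2), (14, 5), (14, 6)]
Unfold 4 (reflect across h@16): 32 holes -> [(1, 1), (1, 2), (1, 5), (1, 6), (6, 0), (6, 3), (6, 4), (6, 7), (9, 0), (9, 3), (9, 4), (9, 7), (14, 1), (14, 2), (14, 5), (14, 6), (17, 1), (17, 2), (17, 5), (17, 6), (22, 0), (22, 3), (22, 4), (22, 7), (25, 0), (25, 3), (25, 4), (25, 7), (30, 1), (30, 2), (30, 5), (30, 6)]
Holes: [(1, 1), (1, 2), (1, 5), (1, 6), (6, 0), (6, 3), (6, 4), (6, 7), (9, 0), (9, 3), (9, 4), (9, 7), (14, 1), (14, 2), (14, 5), (14, 6), (17, 1), (17, 2), (17, 5), (17, 6), (22, 0), (22, 3), (22, 4), (22, 7), (25, 0), (25, 3), (25, 4), (25, 7), (30, 1), (30, 2), (30, 5), (30, 6)]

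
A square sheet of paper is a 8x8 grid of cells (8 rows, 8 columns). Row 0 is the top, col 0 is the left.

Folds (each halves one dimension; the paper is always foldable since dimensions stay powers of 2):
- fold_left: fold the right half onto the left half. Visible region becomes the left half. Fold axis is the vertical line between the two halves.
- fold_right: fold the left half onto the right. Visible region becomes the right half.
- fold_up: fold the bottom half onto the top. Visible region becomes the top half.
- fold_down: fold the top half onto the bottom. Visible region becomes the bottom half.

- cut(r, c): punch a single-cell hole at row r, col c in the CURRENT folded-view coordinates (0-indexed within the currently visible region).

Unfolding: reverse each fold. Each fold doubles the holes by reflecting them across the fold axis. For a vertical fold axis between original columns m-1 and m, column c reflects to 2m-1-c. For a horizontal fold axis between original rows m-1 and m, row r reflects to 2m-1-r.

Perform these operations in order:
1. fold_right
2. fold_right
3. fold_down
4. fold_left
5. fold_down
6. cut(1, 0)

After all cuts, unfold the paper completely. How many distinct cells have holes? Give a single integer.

Answer: 32

Derivation:
Op 1 fold_right: fold axis v@4; visible region now rows[0,8) x cols[4,8) = 8x4
Op 2 fold_right: fold axis v@6; visible region now rows[0,8) x cols[6,8) = 8x2
Op 3 fold_down: fold axis h@4; visible region now rows[4,8) x cols[6,8) = 4x2
Op 4 fold_left: fold axis v@7; visible region now rows[4,8) x cols[6,7) = 4x1
Op 5 fold_down: fold axis h@6; visible region now rows[6,8) x cols[6,7) = 2x1
Op 6 cut(1, 0): punch at orig (7,6); cuts so far [(7, 6)]; region rows[6,8) x cols[6,7) = 2x1
Unfold 1 (reflect across h@6): 2 holes -> [(4, 6), (7, 6)]
Unfold 2 (reflect across v@7): 4 holes -> [(4, 6), (4, 7), (7, 6), (7, 7)]
Unfold 3 (reflect across h@4): 8 holes -> [(0, 6), (0, 7), (3, 6), (3, 7), (4, 6), (4, 7), (7, 6), (7, 7)]
Unfold 4 (reflect across v@6): 16 holes -> [(0, 4), (0, 5), (0, 6), (0, 7), (3, 4), (3, 5), (3, 6), (3, 7), (4, 4), (4, 5), (4, 6), (4, 7), (7, 4), (7, 5), (7, 6), (7, 7)]
Unfold 5 (reflect across v@4): 32 holes -> [(0, 0), (0, 1), (0, 2), (0, 3), (0, 4), (0, 5), (0, 6), (0, 7), (3, 0), (3, 1), (3, 2), (3, 3), (3, 4), (3, 5), (3, 6), (3, 7), (4, 0), (4, 1), (4, 2), (4, 3), (4, 4), (4, 5), (4, 6), (4, 7), (7, 0), (7, 1), (7, 2), (7, 3), (7, 4), (7, 5), (7, 6), (7, 7)]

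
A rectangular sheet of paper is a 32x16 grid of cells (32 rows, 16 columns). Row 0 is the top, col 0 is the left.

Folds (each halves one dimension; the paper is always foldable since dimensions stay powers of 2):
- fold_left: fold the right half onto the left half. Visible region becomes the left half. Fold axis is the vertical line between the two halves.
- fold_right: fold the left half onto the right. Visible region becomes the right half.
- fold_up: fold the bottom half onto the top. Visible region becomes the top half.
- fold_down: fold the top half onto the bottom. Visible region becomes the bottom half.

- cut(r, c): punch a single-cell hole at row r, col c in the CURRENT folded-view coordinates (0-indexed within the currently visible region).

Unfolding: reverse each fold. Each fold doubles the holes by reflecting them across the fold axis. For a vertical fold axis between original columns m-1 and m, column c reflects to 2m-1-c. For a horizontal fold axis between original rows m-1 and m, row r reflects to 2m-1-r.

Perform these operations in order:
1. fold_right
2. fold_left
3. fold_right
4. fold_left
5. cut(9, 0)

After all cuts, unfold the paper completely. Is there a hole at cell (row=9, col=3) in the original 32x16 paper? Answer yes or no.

Op 1 fold_right: fold axis v@8; visible region now rows[0,32) x cols[8,16) = 32x8
Op 2 fold_left: fold axis v@12; visible region now rows[0,32) x cols[8,12) = 32x4
Op 3 fold_right: fold axis v@10; visible region now rows[0,32) x cols[10,12) = 32x2
Op 4 fold_left: fold axis v@11; visible region now rows[0,32) x cols[10,11) = 32x1
Op 5 cut(9, 0): punch at orig (9,10); cuts so far [(9, 10)]; region rows[0,32) x cols[10,11) = 32x1
Unfold 1 (reflect across v@11): 2 holes -> [(9, 10), (9, 11)]
Unfold 2 (reflect across v@10): 4 holes -> [(9, 8), (9, 9), (9, 10), (9, 11)]
Unfold 3 (reflect across v@12): 8 holes -> [(9, 8), (9, 9), (9, 10), (9, 11), (9, 12), (9, 13), (9, 14), (9, 15)]
Unfold 4 (reflect across v@8): 16 holes -> [(9, 0), (9, 1), (9, 2), (9, 3), (9, 4), (9, 5), (9, 6), (9, 7), (9, 8), (9, 9), (9, 10), (9, 11), (9, 12), (9, 13), (9, 14), (9, 15)]
Holes: [(9, 0), (9, 1), (9, 2), (9, 3), (9, 4), (9, 5), (9, 6), (9, 7), (9, 8), (9, 9), (9, 10), (9, 11), (9, 12), (9, 13), (9, 14), (9, 15)]

Answer: yes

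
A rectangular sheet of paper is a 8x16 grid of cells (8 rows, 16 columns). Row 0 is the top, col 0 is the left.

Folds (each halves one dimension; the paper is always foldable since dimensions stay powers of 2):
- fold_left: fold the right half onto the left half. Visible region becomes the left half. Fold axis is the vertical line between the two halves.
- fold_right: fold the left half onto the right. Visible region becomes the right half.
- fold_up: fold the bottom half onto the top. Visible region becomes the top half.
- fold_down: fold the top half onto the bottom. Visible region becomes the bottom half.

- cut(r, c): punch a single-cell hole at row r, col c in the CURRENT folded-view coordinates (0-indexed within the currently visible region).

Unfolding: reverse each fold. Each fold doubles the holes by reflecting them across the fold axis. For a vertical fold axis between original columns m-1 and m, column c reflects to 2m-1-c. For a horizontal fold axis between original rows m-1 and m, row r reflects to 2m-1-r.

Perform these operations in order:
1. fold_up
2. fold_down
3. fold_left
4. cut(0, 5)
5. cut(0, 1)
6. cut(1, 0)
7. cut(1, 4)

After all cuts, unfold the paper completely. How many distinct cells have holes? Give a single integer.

Op 1 fold_up: fold axis h@4; visible region now rows[0,4) x cols[0,16) = 4x16
Op 2 fold_down: fold axis h@2; visible region now rows[2,4) x cols[0,16) = 2x16
Op 3 fold_left: fold axis v@8; visible region now rows[2,4) x cols[0,8) = 2x8
Op 4 cut(0, 5): punch at orig (2,5); cuts so far [(2, 5)]; region rows[2,4) x cols[0,8) = 2x8
Op 5 cut(0, 1): punch at orig (2,1); cuts so far [(2, 1), (2, 5)]; region rows[2,4) x cols[0,8) = 2x8
Op 6 cut(1, 0): punch at orig (3,0); cuts so far [(2, 1), (2, 5), (3, 0)]; region rows[2,4) x cols[0,8) = 2x8
Op 7 cut(1, 4): punch at orig (3,4); cuts so far [(2, 1), (2, 5), (3, 0), (3, 4)]; region rows[2,4) x cols[0,8) = 2x8
Unfold 1 (reflect across v@8): 8 holes -> [(2, 1), (2, 5), (2, 10), (2, 14), (3, 0), (3, 4), (3, 11), (3, 15)]
Unfold 2 (reflect across h@2): 16 holes -> [(0, 0), (0, 4), (0, 11), (0, 15), (1, 1), (1, 5), (1, 10), (1, 14), (2, 1), (2, 5), (2, 10), (2, 14), (3, 0), (3, 4), (3, 11), (3, 15)]
Unfold 3 (reflect across h@4): 32 holes -> [(0, 0), (0, 4), (0, 11), (0, 15), (1, 1), (1, 5), (1, 10), (1, 14), (2, 1), (2, 5), (2, 10), (2, 14), (3, 0), (3, 4), (3, 11), (3, 15), (4, 0), (4, 4), (4, 11), (4, 15), (5, 1), (5, 5), (5, 10), (5, 14), (6, 1), (6, 5), (6, 10), (6, 14), (7, 0), (7, 4), (7, 11), (7, 15)]

Answer: 32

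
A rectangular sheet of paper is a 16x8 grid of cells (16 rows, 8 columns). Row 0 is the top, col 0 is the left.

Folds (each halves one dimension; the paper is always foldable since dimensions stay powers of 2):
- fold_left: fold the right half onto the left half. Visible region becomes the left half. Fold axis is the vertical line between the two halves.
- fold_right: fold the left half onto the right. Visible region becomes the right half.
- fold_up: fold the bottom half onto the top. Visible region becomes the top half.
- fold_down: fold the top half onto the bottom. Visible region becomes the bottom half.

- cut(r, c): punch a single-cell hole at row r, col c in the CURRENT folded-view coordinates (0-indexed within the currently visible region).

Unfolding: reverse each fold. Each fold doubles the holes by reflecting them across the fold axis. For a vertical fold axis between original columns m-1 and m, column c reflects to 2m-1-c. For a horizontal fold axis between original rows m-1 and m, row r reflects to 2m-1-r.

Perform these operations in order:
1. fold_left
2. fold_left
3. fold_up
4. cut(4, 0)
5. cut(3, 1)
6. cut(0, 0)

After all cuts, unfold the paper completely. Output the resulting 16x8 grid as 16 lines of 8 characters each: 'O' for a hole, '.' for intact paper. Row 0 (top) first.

Answer: O..OO..O
........
........
.OO..OO.
O..OO..O
........
........
........
........
........
........
O..OO..O
.OO..OO.
........
........
O..OO..O

Derivation:
Op 1 fold_left: fold axis v@4; visible region now rows[0,16) x cols[0,4) = 16x4
Op 2 fold_left: fold axis v@2; visible region now rows[0,16) x cols[0,2) = 16x2
Op 3 fold_up: fold axis h@8; visible region now rows[0,8) x cols[0,2) = 8x2
Op 4 cut(4, 0): punch at orig (4,0); cuts so far [(4, 0)]; region rows[0,8) x cols[0,2) = 8x2
Op 5 cut(3, 1): punch at orig (3,1); cuts so far [(3, 1), (4, 0)]; region rows[0,8) x cols[0,2) = 8x2
Op 6 cut(0, 0): punch at orig (0,0); cuts so far [(0, 0), (3, 1), (4, 0)]; region rows[0,8) x cols[0,2) = 8x2
Unfold 1 (reflect across h@8): 6 holes -> [(0, 0), (3, 1), (4, 0), (11, 0), (12, 1), (15, 0)]
Unfold 2 (reflect across v@2): 12 holes -> [(0, 0), (0, 3), (3, 1), (3, 2), (4, 0), (4, 3), (11, 0), (11, 3), (12, 1), (12, 2), (15, 0), (15, 3)]
Unfold 3 (reflect across v@4): 24 holes -> [(0, 0), (0, 3), (0, 4), (0, 7), (3, 1), (3, 2), (3, 5), (3, 6), (4, 0), (4, 3), (4, 4), (4, 7), (11, 0), (11, 3), (11, 4), (11, 7), (12, 1), (12, 2), (12, 5), (12, 6), (15, 0), (15, 3), (15, 4), (15, 7)]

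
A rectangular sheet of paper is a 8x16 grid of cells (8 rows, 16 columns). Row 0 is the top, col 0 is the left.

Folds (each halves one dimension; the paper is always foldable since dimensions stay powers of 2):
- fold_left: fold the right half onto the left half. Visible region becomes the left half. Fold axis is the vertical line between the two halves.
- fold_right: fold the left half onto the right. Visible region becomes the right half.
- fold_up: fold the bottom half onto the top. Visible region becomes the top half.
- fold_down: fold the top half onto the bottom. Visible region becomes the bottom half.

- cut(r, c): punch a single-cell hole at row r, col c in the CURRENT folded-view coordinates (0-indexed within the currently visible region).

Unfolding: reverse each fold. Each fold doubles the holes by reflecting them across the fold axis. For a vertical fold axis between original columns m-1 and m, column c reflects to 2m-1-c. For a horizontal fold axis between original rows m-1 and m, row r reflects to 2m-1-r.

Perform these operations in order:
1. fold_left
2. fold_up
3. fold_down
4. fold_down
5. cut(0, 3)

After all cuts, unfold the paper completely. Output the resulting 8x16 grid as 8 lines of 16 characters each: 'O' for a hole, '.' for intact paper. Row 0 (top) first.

Answer: ...O........O...
...O........O...
...O........O...
...O........O...
...O........O...
...O........O...
...O........O...
...O........O...

Derivation:
Op 1 fold_left: fold axis v@8; visible region now rows[0,8) x cols[0,8) = 8x8
Op 2 fold_up: fold axis h@4; visible region now rows[0,4) x cols[0,8) = 4x8
Op 3 fold_down: fold axis h@2; visible region now rows[2,4) x cols[0,8) = 2x8
Op 4 fold_down: fold axis h@3; visible region now rows[3,4) x cols[0,8) = 1x8
Op 5 cut(0, 3): punch at orig (3,3); cuts so far [(3, 3)]; region rows[3,4) x cols[0,8) = 1x8
Unfold 1 (reflect across h@3): 2 holes -> [(2, 3), (3, 3)]
Unfold 2 (reflect across h@2): 4 holes -> [(0, 3), (1, 3), (2, 3), (3, 3)]
Unfold 3 (reflect across h@4): 8 holes -> [(0, 3), (1, 3), (2, 3), (3, 3), (4, 3), (5, 3), (6, 3), (7, 3)]
Unfold 4 (reflect across v@8): 16 holes -> [(0, 3), (0, 12), (1, 3), (1, 12), (2, 3), (2, 12), (3, 3), (3, 12), (4, 3), (4, 12), (5, 3), (5, 12), (6, 3), (6, 12), (7, 3), (7, 12)]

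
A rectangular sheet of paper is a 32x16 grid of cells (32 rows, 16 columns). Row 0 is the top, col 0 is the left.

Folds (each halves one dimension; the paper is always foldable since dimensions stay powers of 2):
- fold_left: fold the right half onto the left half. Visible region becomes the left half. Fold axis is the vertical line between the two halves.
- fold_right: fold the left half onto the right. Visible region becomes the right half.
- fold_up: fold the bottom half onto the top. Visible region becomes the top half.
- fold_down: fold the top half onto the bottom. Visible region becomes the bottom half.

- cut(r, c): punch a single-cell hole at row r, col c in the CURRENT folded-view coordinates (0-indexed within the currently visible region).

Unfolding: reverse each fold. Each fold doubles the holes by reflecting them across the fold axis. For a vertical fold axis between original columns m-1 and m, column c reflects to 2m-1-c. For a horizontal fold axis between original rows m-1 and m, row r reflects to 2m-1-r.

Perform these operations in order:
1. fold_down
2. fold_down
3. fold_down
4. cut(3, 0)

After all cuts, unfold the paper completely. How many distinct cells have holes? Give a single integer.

Op 1 fold_down: fold axis h@16; visible region now rows[16,32) x cols[0,16) = 16x16
Op 2 fold_down: fold axis h@24; visible region now rows[24,32) x cols[0,16) = 8x16
Op 3 fold_down: fold axis h@28; visible region now rows[28,32) x cols[0,16) = 4x16
Op 4 cut(3, 0): punch at orig (31,0); cuts so far [(31, 0)]; region rows[28,32) x cols[0,16) = 4x16
Unfold 1 (reflect across h@28): 2 holes -> [(24, 0), (31, 0)]
Unfold 2 (reflect across h@24): 4 holes -> [(16, 0), (23, 0), (24, 0), (31, 0)]
Unfold 3 (reflect across h@16): 8 holes -> [(0, 0), (7, 0), (8, 0), (15, 0), (16, 0), (23, 0), (24, 0), (31, 0)]

Answer: 8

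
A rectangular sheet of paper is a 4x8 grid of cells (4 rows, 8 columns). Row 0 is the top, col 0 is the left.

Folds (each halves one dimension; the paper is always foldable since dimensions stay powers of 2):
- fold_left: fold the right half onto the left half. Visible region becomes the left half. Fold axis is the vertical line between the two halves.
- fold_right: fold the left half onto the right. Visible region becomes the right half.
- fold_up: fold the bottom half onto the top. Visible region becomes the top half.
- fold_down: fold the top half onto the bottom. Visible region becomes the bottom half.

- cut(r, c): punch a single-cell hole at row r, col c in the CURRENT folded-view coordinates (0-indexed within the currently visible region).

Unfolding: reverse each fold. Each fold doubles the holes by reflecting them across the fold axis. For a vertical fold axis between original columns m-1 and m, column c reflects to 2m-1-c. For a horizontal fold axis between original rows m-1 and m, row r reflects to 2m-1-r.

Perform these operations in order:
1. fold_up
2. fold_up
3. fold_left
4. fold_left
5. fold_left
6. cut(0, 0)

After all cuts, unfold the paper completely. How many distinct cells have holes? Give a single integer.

Op 1 fold_up: fold axis h@2; visible region now rows[0,2) x cols[0,8) = 2x8
Op 2 fold_up: fold axis h@1; visible region now rows[0,1) x cols[0,8) = 1x8
Op 3 fold_left: fold axis v@4; visible region now rows[0,1) x cols[0,4) = 1x4
Op 4 fold_left: fold axis v@2; visible region now rows[0,1) x cols[0,2) = 1x2
Op 5 fold_left: fold axis v@1; visible region now rows[0,1) x cols[0,1) = 1x1
Op 6 cut(0, 0): punch at orig (0,0); cuts so far [(0, 0)]; region rows[0,1) x cols[0,1) = 1x1
Unfold 1 (reflect across v@1): 2 holes -> [(0, 0), (0, 1)]
Unfold 2 (reflect across v@2): 4 holes -> [(0, 0), (0, 1), (0, 2), (0, 3)]
Unfold 3 (reflect across v@4): 8 holes -> [(0, 0), (0, 1), (0, 2), (0, 3), (0, 4), (0, 5), (0, 6), (0, 7)]
Unfold 4 (reflect across h@1): 16 holes -> [(0, 0), (0, 1), (0, 2), (0, 3), (0, 4), (0, 5), (0, 6), (0, 7), (1, 0), (1, 1), (1, 2), (1, 3), (1, 4), (1, 5), (1, 6), (1, 7)]
Unfold 5 (reflect across h@2): 32 holes -> [(0, 0), (0, 1), (0, 2), (0, 3), (0, 4), (0, 5), (0, 6), (0, 7), (1, 0), (1, 1), (1, 2), (1, 3), (1, 4), (1, 5), (1, 6), (1, 7), (2, 0), (2, 1), (2, 2), (2, 3), (2, 4), (2, 5), (2, 6), (2, 7), (3, 0), (3, 1), (3, 2), (3, 3), (3, 4), (3, 5), (3, 6), (3, 7)]

Answer: 32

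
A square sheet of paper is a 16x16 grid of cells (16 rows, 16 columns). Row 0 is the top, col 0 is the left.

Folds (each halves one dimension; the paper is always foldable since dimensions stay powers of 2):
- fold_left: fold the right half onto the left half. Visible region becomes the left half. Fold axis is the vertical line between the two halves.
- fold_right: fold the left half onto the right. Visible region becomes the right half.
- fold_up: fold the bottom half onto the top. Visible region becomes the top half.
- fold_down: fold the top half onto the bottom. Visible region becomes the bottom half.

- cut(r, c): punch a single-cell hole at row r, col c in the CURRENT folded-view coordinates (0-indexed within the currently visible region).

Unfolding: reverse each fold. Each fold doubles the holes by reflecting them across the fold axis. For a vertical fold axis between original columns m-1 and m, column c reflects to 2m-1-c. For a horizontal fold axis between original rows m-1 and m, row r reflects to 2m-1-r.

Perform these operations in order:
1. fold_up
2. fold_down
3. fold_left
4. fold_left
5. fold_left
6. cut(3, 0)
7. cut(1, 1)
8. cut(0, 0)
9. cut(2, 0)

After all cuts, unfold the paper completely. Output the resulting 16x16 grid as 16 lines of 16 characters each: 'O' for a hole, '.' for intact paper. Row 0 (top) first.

Op 1 fold_up: fold axis h@8; visible region now rows[0,8) x cols[0,16) = 8x16
Op 2 fold_down: fold axis h@4; visible region now rows[4,8) x cols[0,16) = 4x16
Op 3 fold_left: fold axis v@8; visible region now rows[4,8) x cols[0,8) = 4x8
Op 4 fold_left: fold axis v@4; visible region now rows[4,8) x cols[0,4) = 4x4
Op 5 fold_left: fold axis v@2; visible region now rows[4,8) x cols[0,2) = 4x2
Op 6 cut(3, 0): punch at orig (7,0); cuts so far [(7, 0)]; region rows[4,8) x cols[0,2) = 4x2
Op 7 cut(1, 1): punch at orig (5,1); cuts so far [(5, 1), (7, 0)]; region rows[4,8) x cols[0,2) = 4x2
Op 8 cut(0, 0): punch at orig (4,0); cuts so far [(4, 0), (5, 1), (7, 0)]; region rows[4,8) x cols[0,2) = 4x2
Op 9 cut(2, 0): punch at orig (6,0); cuts so far [(4, 0), (5, 1), (6, 0), (7, 0)]; region rows[4,8) x cols[0,2) = 4x2
Unfold 1 (reflect across v@2): 8 holes -> [(4, 0), (4, 3), (5, 1), (5, 2), (6, 0), (6, 3), (7, 0), (7, 3)]
Unfold 2 (reflect across v@4): 16 holes -> [(4, 0), (4, 3), (4, 4), (4, 7), (5, 1), (5, 2), (5, 5), (5, 6), (6, 0), (6, 3), (6, 4), (6, 7), (7, 0), (7, 3), (7, 4), (7, 7)]
Unfold 3 (reflect across v@8): 32 holes -> [(4, 0), (4, 3), (4, 4), (4, 7), (4, 8), (4, 11), (4, 12), (4, 15), (5, 1), (5, 2), (5, 5), (5, 6), (5, 9), (5, 10), (5, 13), (5, 14), (6, 0), (6, 3), (6, 4), (6, 7), (6, 8), (6, 11), (6, 12), (6, 15), (7, 0), (7, 3), (7, 4), (7, 7), (7, 8), (7, 11), (7, 12), (7, 15)]
Unfold 4 (reflect across h@4): 64 holes -> [(0, 0), (0, 3), (0, 4), (0, 7), (0, 8), (0, 11), (0, 12), (0, 15), (1, 0), (1, 3), (1, 4), (1, 7), (1, 8), (1, 11), (1, 12), (1, 15), (2, 1), (2, 2), (2, 5), (2, 6), (2, 9), (2, 10), (2, 13), (2, 14), (3, 0), (3, 3), (3, 4), (3, 7), (3, 8), (3, 11), (3, 12), (3, 15), (4, 0), (4, 3), (4, 4), (4, 7), (4, 8), (4, 11), (4, 12), (4, 15), (5, 1), (5, 2), (5, 5), (5, 6), (5, 9), (5, 10), (5, 13), (5, 14), (6, 0), (6, 3), (6, 4), (6, 7), (6, 8), (6, 11), (6, 12), (6, 15), (7, 0), (7, 3), (7, 4), (7, 7), (7, 8), (7, 11), (7, 12), (7, 15)]
Unfold 5 (reflect across h@8): 128 holes -> [(0, 0), (0, 3), (0, 4), (0, 7), (0, 8), (0, 11), (0, 12), (0, 15), (1, 0), (1, 3), (1, 4), (1, 7), (1, 8), (1, 11), (1, 12), (1, 15), (2, 1), (2, 2), (2, 5), (2, 6), (2, 9), (2, 10), (2, 13), (2, 14), (3, 0), (3, 3), (3, 4), (3, 7), (3, 8), (3, 11), (3, 12), (3, 15), (4, 0), (4, 3), (4, 4), (4, 7), (4, 8), (4, 11), (4, 12), (4, 15), (5, 1), (5, 2), (5, 5), (5, 6), (5, 9), (5, 10), (5, 13), (5, 14), (6, 0), (6, 3), (6, 4), (6, 7), (6, 8), (6, 11), (6, 12), (6, 15), (7, 0), (7, 3), (7, 4), (7, 7), (7, 8), (7, 11), (7, 12), (7, 15), (8, 0), (8, 3), (8, 4), (8, 7), (8, 8), (8, 11), (8, 12), (8, 15), (9, 0), (9, 3), (9, 4), (9, 7), (9, 8), (9, 11), (9, 12), (9, 15), (10, 1), (10, 2), (10, 5), (10, 6), (10, 9), (10, 10), (10, 13), (10, 14), (11, 0), (11, 3), (11, 4), (11, 7), (11, 8), (11, 11), (11, 12), (11, 15), (12, 0), (12, 3), (12, 4), (12, 7), (12, 8), (12, 11), (12, 12), (12, 15), (13, 1), (13, 2), (13, 5), (13, 6), (13, 9), (13, 10), (13, 13), (13, 14), (14, 0), (14, 3), (14, 4), (14, 7), (14, 8), (14, 11), (14, 12), (14, 15), (15, 0), (15, 3), (15, 4), (15, 7), (15, 8), (15, 11), (15, 12), (15, 15)]

Answer: O..OO..OO..OO..O
O..OO..OO..OO..O
.OO..OO..OO..OO.
O..OO..OO..OO..O
O..OO..OO..OO..O
.OO..OO..OO..OO.
O..OO..OO..OO..O
O..OO..OO..OO..O
O..OO..OO..OO..O
O..OO..OO..OO..O
.OO..OO..OO..OO.
O..OO..OO..OO..O
O..OO..OO..OO..O
.OO..OO..OO..OO.
O..OO..OO..OO..O
O..OO..OO..OO..O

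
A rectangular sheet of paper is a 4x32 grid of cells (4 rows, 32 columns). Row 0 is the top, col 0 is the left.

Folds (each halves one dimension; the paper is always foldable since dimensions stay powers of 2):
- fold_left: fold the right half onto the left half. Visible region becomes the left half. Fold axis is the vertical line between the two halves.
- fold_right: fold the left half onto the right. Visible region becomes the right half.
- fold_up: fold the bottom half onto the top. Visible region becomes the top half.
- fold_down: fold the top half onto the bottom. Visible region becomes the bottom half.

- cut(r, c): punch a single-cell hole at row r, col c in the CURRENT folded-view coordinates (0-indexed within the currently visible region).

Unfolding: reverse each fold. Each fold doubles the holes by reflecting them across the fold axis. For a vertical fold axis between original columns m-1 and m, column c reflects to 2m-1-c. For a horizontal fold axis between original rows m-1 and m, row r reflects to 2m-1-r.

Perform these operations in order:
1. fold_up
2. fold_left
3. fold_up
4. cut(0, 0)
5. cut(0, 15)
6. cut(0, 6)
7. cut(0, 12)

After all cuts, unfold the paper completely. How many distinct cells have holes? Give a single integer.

Answer: 32

Derivation:
Op 1 fold_up: fold axis h@2; visible region now rows[0,2) x cols[0,32) = 2x32
Op 2 fold_left: fold axis v@16; visible region now rows[0,2) x cols[0,16) = 2x16
Op 3 fold_up: fold axis h@1; visible region now rows[0,1) x cols[0,16) = 1x16
Op 4 cut(0, 0): punch at orig (0,0); cuts so far [(0, 0)]; region rows[0,1) x cols[0,16) = 1x16
Op 5 cut(0, 15): punch at orig (0,15); cuts so far [(0, 0), (0, 15)]; region rows[0,1) x cols[0,16) = 1x16
Op 6 cut(0, 6): punch at orig (0,6); cuts so far [(0, 0), (0, 6), (0, 15)]; region rows[0,1) x cols[0,16) = 1x16
Op 7 cut(0, 12): punch at orig (0,12); cuts so far [(0, 0), (0, 6), (0, 12), (0, 15)]; region rows[0,1) x cols[0,16) = 1x16
Unfold 1 (reflect across h@1): 8 holes -> [(0, 0), (0, 6), (0, 12), (0, 15), (1, 0), (1, 6), (1, 12), (1, 15)]
Unfold 2 (reflect across v@16): 16 holes -> [(0, 0), (0, 6), (0, 12), (0, 15), (0, 16), (0, 19), (0, 25), (0, 31), (1, 0), (1, 6), (1, 12), (1, 15), (1, 16), (1, 19), (1, 25), (1, 31)]
Unfold 3 (reflect across h@2): 32 holes -> [(0, 0), (0, 6), (0, 12), (0, 15), (0, 16), (0, 19), (0, 25), (0, 31), (1, 0), (1, 6), (1, 12), (1, 15), (1, 16), (1, 19), (1, 25), (1, 31), (2, 0), (2, 6), (2, 12), (2, 15), (2, 16), (2, 19), (2, 25), (2, 31), (3, 0), (3, 6), (3, 12), (3, 15), (3, 16), (3, 19), (3, 25), (3, 31)]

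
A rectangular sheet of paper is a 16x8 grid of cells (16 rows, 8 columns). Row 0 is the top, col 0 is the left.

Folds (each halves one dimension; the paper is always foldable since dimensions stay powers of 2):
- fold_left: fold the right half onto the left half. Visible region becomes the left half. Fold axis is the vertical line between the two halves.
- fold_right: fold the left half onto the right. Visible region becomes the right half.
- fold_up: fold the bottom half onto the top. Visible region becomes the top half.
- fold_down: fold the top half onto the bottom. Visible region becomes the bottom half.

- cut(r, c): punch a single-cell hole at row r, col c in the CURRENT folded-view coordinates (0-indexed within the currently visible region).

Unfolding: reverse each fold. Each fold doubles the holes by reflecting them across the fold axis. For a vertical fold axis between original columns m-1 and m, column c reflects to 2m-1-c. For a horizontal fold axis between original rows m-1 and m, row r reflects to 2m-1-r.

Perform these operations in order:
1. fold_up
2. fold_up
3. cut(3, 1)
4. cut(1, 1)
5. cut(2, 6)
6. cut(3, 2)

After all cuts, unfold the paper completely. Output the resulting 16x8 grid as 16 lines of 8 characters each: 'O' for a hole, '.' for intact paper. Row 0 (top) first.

Op 1 fold_up: fold axis h@8; visible region now rows[0,8) x cols[0,8) = 8x8
Op 2 fold_up: fold axis h@4; visible region now rows[0,4) x cols[0,8) = 4x8
Op 3 cut(3, 1): punch at orig (3,1); cuts so far [(3, 1)]; region rows[0,4) x cols[0,8) = 4x8
Op 4 cut(1, 1): punch at orig (1,1); cuts so far [(1, 1), (3, 1)]; region rows[0,4) x cols[0,8) = 4x8
Op 5 cut(2, 6): punch at orig (2,6); cuts so far [(1, 1), (2, 6), (3, 1)]; region rows[0,4) x cols[0,8) = 4x8
Op 6 cut(3, 2): punch at orig (3,2); cuts so far [(1, 1), (2, 6), (3, 1), (3, 2)]; region rows[0,4) x cols[0,8) = 4x8
Unfold 1 (reflect across h@4): 8 holes -> [(1, 1), (2, 6), (3, 1), (3, 2), (4, 1), (4, 2), (5, 6), (6, 1)]
Unfold 2 (reflect across h@8): 16 holes -> [(1, 1), (2, 6), (3, 1), (3, 2), (4, 1), (4, 2), (5, 6), (6, 1), (9, 1), (10, 6), (11, 1), (11, 2), (12, 1), (12, 2), (13, 6), (14, 1)]

Answer: ........
.O......
......O.
.OO.....
.OO.....
......O.
.O......
........
........
.O......
......O.
.OO.....
.OO.....
......O.
.O......
........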